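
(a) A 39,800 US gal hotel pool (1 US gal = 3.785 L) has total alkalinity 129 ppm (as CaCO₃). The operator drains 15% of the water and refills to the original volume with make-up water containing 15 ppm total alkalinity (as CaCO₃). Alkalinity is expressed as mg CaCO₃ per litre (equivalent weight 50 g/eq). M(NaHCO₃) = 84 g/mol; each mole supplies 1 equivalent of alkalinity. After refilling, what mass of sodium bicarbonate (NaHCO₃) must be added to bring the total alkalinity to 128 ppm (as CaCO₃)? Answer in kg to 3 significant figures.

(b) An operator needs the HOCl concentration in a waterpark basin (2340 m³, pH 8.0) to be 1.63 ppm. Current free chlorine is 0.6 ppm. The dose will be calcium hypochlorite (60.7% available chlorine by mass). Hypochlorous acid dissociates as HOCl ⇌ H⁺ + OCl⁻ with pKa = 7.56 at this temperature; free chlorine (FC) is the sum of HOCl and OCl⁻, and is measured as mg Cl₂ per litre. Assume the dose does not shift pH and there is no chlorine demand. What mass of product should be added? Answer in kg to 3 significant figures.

(a) 4.07 kg; (b) 21.3 kg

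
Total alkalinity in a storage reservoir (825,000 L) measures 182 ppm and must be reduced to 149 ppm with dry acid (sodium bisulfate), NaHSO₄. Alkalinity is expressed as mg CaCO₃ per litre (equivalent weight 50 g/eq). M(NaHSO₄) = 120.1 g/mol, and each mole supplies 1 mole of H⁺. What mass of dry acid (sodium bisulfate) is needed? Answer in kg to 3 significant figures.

Alkalinity to neutralize: (182 − 149) = 33 mg/L as CaCO₃ × 825,000 L = 27,220 g as CaCO₃.
Equivalents of H⁺ required: 27,220 ÷ 50 g/eq = 544.5 eq = 544.5 mol NaHSO₄.
Mass of NaHSO₄: 544.5 × 120.1 = 65,390 g.

65.4 kg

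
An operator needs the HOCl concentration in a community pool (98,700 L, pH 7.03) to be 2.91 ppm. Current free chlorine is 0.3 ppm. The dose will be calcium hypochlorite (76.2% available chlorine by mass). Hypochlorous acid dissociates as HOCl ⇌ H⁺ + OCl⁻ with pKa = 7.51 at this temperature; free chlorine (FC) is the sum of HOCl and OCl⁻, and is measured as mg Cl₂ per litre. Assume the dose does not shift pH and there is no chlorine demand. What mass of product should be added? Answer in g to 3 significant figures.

[OCl⁻]/[HOCl] = 10^(pH − pKa) = 10^(7.03 − 7.51) = 0.3311; fraction as HOCl = 1/(1 + 0.3311) = 0.7512.
Free chlorine required for 2.91 ppm HOCl: 2.91 / 0.7512 = 3.874 ppm.
FC to add: 3.874 − 0.3 = 3.574 mg/L as Cl₂.
Cl₂ equivalent: 3.574 mg/L × 98,700 L = 352.7 g.
Product at 76.2% available Cl: 352.7 / 0.762 = 462.9 g.

463 g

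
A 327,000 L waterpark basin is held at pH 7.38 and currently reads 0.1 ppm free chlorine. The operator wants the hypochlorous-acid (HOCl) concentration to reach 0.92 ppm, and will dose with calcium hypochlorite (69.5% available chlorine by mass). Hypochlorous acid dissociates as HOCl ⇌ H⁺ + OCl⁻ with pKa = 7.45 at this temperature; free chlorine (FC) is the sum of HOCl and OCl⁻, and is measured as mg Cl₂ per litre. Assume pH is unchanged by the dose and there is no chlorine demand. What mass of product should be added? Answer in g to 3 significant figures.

754 g

[OCl⁻]/[HOCl] = 10^(pH − pKa) = 10^(7.38 − 7.45) = 0.8511; fraction as HOCl = 1/(1 + 0.8511) = 0.5402.
Free chlorine required for 0.92 ppm HOCl: 0.92 / 0.5402 = 1.703 ppm.
FC to add: 1.703 − 0.1 = 1.603 mg/L as Cl₂.
Cl₂ equivalent: 1.603 mg/L × 327,000 L = 524.2 g.
Product at 69.5% available Cl: 524.2 / 0.695 = 754.2 g.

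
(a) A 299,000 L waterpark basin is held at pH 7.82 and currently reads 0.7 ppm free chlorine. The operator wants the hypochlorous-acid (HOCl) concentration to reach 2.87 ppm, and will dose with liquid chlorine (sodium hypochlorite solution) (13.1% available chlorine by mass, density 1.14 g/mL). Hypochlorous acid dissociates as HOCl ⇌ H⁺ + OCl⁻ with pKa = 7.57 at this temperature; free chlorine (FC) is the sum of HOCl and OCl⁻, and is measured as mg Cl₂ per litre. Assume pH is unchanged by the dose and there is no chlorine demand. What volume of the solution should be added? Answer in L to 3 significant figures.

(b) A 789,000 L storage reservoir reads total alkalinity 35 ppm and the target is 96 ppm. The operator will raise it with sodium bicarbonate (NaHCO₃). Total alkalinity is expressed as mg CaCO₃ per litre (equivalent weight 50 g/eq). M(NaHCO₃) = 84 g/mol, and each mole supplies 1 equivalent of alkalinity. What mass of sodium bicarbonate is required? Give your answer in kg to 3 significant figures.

(a) 14.6 L; (b) 80.9 kg

(a) [OCl⁻]/[HOCl] = 10^(pH − pKa) = 10^(7.82 − 7.57) = 1.778; fraction as HOCl = 1/(1 + 1.778) = 0.3599.
(a) Free chlorine required for 2.87 ppm HOCl: 2.87 / 0.3599 = 7.974 ppm.
(a) FC to add: 7.974 − 0.7 = 7.274 mg/L as Cl₂.
(a) Cl₂ equivalent: 7.274 mg/L × 299,000 L = 2175 g.
(a) Product at 13.1% available Cl: 2175 / 0.131 = 16,600 g.
(a) Volume: 16,600 g ÷ 1.14 g/mL = 14,560 mL.

(b) Alkalinity to add: (96 − 35) = 61 mg/L as CaCO₃ × 789,000 L = 48,130 g as CaCO₃.
(b) Equivalents: 48,130 g ÷ 50 g/eq = 962.6 eq.
(b) NaHCO₃ supplies 1 eq per mole → 962.6 mol.
(b) Mass: 962.6 mol × 84 g/mol = 80,860 g.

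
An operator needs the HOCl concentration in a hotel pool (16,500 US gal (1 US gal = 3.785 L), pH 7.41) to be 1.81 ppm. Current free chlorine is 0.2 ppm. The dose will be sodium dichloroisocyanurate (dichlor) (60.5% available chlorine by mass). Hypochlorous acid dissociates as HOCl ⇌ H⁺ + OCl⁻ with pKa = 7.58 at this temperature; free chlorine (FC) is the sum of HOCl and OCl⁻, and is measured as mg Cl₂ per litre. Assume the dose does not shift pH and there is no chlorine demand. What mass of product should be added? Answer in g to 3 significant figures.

Volume: 16,500 US gal × 3.785 L/gal = 62,452 L.
[OCl⁻]/[HOCl] = 10^(pH − pKa) = 10^(7.41 − 7.58) = 0.6761; fraction as HOCl = 1/(1 + 0.6761) = 0.5966.
Free chlorine required for 1.81 ppm HOCl: 1.81 / 0.5966 = 3.034 ppm.
FC to add: 3.034 − 0.2 = 2.834 mg/L as Cl₂.
Cl₂ equivalent: 2.834 mg/L × 62,452 L = 177 g.
Product at 60.5% available Cl: 177 / 0.605 = 292.5 g.

293 g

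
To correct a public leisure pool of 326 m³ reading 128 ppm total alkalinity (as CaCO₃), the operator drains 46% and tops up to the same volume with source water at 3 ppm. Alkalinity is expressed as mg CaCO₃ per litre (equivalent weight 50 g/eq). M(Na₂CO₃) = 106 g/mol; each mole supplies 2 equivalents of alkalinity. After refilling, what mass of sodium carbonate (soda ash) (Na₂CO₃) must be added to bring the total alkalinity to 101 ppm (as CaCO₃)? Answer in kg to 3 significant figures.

Volume: 326 m³ = 326,000 L.
After draining 46% and refilling: 128 × 0.54 + 3 × 0.46 = 70.5 ppm.
Deficit to target: 101 − 70.5 = 30.5 mg/L.
As CaCO₃: 30.5 mg/L × 326,000 L = 9943 g; ÷ 50 g/eq ÷ 2 = 99.43 mol Na₂CO₃.
Mass: 99.43 × 106 = 10,540 g.

10.5 kg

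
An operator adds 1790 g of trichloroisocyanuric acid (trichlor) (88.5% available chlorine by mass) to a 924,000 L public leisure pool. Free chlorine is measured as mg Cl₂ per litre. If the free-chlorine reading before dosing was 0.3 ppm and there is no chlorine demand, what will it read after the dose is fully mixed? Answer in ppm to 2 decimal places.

Available chlorine delivered: 1790 g × 0.885 = 1584 g as Cl₂.
Concentration rise: 1584 g / 924,000 L = 1.714 mg/L = 1.71 ppm.
Final FC: 0.3 + 1.71 = 2.01 ppm.

2.01 ppm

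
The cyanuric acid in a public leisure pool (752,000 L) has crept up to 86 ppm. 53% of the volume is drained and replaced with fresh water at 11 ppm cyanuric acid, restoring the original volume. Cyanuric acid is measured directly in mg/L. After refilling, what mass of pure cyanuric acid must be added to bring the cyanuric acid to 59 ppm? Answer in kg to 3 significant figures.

After draining 53% and refilling: 86 × 0.47 + 11 × 0.53 = 46.25 ppm.
Deficit to target: 59 − 46.25 = 12.75 mg/L.
Mass: 12.75 mg/L × 752,000 L = 9588 g cyanuric acid.

9.59 kg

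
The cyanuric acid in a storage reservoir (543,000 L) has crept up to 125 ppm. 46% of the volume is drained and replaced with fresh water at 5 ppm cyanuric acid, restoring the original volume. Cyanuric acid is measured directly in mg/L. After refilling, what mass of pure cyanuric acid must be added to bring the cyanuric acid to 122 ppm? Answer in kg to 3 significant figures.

28.3 kg

After draining 46% and refilling: 125 × 0.54 + 5 × 0.46 = 69.8 ppm.
Deficit to target: 122 − 69.8 = 52.2 mg/L.
Mass: 52.2 mg/L × 543,000 L = 28,340 g cyanuric acid.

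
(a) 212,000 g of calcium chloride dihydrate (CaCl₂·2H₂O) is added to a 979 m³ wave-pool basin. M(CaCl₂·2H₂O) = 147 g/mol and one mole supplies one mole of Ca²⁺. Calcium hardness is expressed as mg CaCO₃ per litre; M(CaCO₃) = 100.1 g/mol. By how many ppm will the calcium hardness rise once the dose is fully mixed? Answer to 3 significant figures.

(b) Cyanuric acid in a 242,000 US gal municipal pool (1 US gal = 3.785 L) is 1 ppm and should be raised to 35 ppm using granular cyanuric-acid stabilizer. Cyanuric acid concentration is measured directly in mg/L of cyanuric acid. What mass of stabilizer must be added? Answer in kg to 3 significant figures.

(a) 147 ppm; (b) 31.1 kg

(a) Volume: 979 m³ = 979,000 L.
(a) Moles of Ca²⁺: 212,000 g ÷ 147 g/mol = 1442 mol.
(a) As CaCO₃: 1442 mol × 100.1 g/mol = 144,400 g.
(a) Rise: 144,400 g / 979,000 L × 1000 = 147.5 mg/L.

(b) Volume: 242,000 US gal × 3.785 L/gal = 915,970 L.
(b) CYA to add: (35 − 1) = 34 mg/L × 915,970 L = 31,140 g cyanuric acid.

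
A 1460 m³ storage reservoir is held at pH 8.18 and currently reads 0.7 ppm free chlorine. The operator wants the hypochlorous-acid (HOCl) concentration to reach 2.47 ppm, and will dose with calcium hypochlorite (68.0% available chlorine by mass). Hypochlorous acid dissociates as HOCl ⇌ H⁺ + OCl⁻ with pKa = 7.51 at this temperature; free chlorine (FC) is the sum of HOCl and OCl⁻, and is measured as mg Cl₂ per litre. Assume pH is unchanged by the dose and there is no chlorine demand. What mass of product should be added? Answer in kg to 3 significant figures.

28.6 kg

Volume: 1460 m³ = 1,460,000 L.
[OCl⁻]/[HOCl] = 10^(pH − pKa) = 10^(8.18 − 7.51) = 4.677; fraction as HOCl = 1/(1 + 4.677) = 0.1761.
Free chlorine required for 2.47 ppm HOCl: 2.47 / 0.1761 = 14.02 ppm.
FC to add: 14.02 − 0.7 = 13.32 mg/L as Cl₂.
Cl₂ equivalent: 13.32 mg/L × 1,460,000 L = 19,450 g.
Product at 68.0% available Cl: 19,450 / 0.68 = 28,610 g.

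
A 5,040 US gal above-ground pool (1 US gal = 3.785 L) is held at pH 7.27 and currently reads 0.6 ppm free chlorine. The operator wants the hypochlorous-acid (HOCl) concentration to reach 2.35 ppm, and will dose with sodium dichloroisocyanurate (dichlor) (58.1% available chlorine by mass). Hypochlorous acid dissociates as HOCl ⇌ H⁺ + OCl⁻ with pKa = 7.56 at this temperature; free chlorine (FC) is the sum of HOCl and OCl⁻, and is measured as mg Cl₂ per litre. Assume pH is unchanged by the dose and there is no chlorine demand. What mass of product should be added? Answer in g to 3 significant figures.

Volume: 5,040 US gal × 3.785 L/gal = 19,076 L.
[OCl⁻]/[HOCl] = 10^(pH − pKa) = 10^(7.27 − 7.56) = 0.5129; fraction as HOCl = 1/(1 + 0.5129) = 0.661.
Free chlorine required for 2.35 ppm HOCl: 2.35 / 0.661 = 3.555 ppm.
FC to add: 3.555 − 0.6 = 2.955 mg/L as Cl₂.
Cl₂ equivalent: 2.955 mg/L × 19,076 L = 56.38 g.
Product at 58.1% available Cl: 56.38 / 0.581 = 97.03 g.

97.0 g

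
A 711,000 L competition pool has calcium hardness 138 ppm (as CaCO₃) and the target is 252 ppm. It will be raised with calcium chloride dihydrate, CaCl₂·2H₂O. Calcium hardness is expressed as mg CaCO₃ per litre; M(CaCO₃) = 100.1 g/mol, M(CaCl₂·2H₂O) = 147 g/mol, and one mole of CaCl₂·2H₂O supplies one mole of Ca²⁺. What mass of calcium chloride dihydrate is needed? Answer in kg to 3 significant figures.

Hardness to add: (252 − 138) = 114 mg/L as CaCO₃ × 711,000 L = 81,050 g as CaCO₃.
Moles of Ca²⁺ (1 mol Ca²⁺ ≡ 1 mol CaCO₃): 81,050 / 100.1 g/mol = 809.7 mol.
Mass of CaCl₂·2H₂O: 809.7 × 147 = 119,000 g.

119 kg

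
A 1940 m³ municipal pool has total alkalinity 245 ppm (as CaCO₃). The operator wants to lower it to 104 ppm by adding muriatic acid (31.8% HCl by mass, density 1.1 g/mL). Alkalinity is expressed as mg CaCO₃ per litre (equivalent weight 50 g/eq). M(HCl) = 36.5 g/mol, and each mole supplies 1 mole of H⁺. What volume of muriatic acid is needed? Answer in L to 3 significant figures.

Volume: 1940 m³ = 1,940,000 L.
Alkalinity to neutralize: (245 − 104) = 141 mg/L as CaCO₃ × 1,940,000 L = 273,500 g as CaCO₃.
Equivalents of H⁺ required: 273,500 ÷ 50 g/eq = 5471 eq = 5471 mol HCl.
Mass of HCl: 5471 × 36.5 = 199,700 g.
Mass of 31.8% solution: 199,700 / 0.318 = 627,900 g.
Volume: 627,900 g ÷ 1.1 g/mL = 570,900 mL.

571 L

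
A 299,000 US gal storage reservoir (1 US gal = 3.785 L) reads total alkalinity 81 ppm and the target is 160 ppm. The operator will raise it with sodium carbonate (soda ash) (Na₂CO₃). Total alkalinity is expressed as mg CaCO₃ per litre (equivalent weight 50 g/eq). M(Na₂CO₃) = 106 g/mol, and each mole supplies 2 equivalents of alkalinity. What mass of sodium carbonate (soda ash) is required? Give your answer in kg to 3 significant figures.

94.8 kg

Volume: 299,000 US gal × 3.785 L/gal = 1,131,715 L.
Alkalinity to add: (160 − 81) = 79 mg/L as CaCO₃ × 1,131,715 L = 89,410 g as CaCO₃.
Equivalents: 89,410 g ÷ 50 g/eq = 1788 eq.
Each mole of Na₂CO₃ supplies 2 eq, so 1788 / 2 = 894.1 mol.
Mass: 894.1 mol × 106 g/mol = 94,770 g.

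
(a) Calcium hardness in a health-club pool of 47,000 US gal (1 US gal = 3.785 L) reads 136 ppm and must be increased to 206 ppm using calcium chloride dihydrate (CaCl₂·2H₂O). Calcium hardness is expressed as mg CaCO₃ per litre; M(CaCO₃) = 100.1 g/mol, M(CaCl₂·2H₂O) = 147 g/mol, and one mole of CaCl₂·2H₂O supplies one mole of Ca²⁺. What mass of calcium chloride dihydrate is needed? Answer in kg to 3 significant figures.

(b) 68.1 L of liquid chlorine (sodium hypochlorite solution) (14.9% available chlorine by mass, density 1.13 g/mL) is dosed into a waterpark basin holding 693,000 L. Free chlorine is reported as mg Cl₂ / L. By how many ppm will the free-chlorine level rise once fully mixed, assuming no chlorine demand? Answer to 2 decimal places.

(a) Volume: 47,000 US gal × 3.785 L/gal = 177,895 L.
(a) Hardness to add: (206 − 136) = 70 mg/L as CaCO₃ × 177,895 L = 12,450 g as CaCO₃.
(a) Moles of Ca²⁺ (1 mol Ca²⁺ ≡ 1 mol CaCO₃): 12,450 / 100.1 g/mol = 124.4 mol.
(a) Mass of CaCl₂·2H₂O: 124.4 × 147 = 18,290 g.

(b) Mass of solution: 68.1 L × 1000 mL/L × 1.13 g/mL = 76,950 g.
(b) Available chlorine delivered: 76,950 g × 0.149 = 11,470 g as Cl₂.
(b) Concentration rise: 11,470 g / 693,000 L = 16.55 mg/L = 16.55 ppm.

(a) 18.3 kg; (b) 16.55 ppm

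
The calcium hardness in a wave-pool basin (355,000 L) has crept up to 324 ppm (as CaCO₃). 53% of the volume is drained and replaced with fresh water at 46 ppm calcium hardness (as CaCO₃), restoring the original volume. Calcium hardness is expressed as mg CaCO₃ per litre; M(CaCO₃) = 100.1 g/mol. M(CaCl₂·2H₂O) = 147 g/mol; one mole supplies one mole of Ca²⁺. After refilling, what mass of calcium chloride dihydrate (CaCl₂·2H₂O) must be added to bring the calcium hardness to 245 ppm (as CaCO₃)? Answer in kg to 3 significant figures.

35.6 kg

After draining 53% and refilling: 324 × 0.47 + 46 × 0.53 = 176.66 ppm.
Deficit to target: 245 − 176.66 = 68.34 mg/L.
As CaCO₃: 68.34 mg/L × 355,000 L = 24,260 g; ÷ 100.1 = 242.4 mol Ca²⁺.
Mass: 242.4 × 147 = 35,630 g.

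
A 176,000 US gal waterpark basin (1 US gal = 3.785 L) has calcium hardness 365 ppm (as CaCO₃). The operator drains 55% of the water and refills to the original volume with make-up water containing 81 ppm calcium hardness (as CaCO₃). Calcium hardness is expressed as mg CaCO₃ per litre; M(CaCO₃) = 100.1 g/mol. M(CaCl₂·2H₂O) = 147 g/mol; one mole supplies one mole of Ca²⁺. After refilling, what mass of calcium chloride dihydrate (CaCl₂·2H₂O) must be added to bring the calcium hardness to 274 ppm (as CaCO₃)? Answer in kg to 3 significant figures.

63.8 kg

Volume: 176,000 US gal × 3.785 L/gal = 666,160 L.
After draining 55% and refilling: 365 × 0.45 + 81 × 0.55 = 208.8 ppm.
Deficit to target: 274 − 208.8 = 65.2 mg/L.
As CaCO₃: 65.2 mg/L × 666,160 L = 43,430 g; ÷ 100.1 = 433.9 mol Ca²⁺.
Mass: 433.9 × 147 = 63,780 g.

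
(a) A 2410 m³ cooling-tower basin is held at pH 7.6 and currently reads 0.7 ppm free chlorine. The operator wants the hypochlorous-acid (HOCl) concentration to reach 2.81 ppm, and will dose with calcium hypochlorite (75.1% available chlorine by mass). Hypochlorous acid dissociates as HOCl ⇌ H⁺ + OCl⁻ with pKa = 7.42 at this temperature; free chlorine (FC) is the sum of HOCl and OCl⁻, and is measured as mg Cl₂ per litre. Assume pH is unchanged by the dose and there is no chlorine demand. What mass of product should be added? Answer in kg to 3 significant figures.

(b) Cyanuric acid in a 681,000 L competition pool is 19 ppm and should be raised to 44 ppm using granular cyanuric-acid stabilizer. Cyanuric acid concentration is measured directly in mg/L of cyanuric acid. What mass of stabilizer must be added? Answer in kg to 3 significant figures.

(a) 20.4 kg; (b) 17.0 kg

(a) Volume: 2410 m³ = 2,410,000 L.
(a) [OCl⁻]/[HOCl] = 10^(pH − pKa) = 10^(7.6 − 7.42) = 1.514; fraction as HOCl = 1/(1 + 1.514) = 0.3978.
(a) Free chlorine required for 2.81 ppm HOCl: 2.81 / 0.3978 = 7.063 ppm.
(a) FC to add: 7.063 − 0.7 = 6.363 mg/L as Cl₂.
(a) Cl₂ equivalent: 6.363 mg/L × 2,410,000 L = 15,340 g.
(a) Product at 75.1% available Cl: 15,340 / 0.751 = 20,420 g.

(b) CYA to add: (44 − 19) = 25 mg/L × 681,000 L = 17,020 g cyanuric acid.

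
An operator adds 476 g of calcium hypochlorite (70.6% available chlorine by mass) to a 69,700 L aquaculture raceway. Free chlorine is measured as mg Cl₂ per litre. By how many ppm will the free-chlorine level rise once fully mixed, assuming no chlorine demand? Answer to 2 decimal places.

Available chlorine delivered: 476 g × 0.706 = 336.1 g as Cl₂.
Concentration rise: 336.1 g / 69,700 L = 4.821 mg/L = 4.82 ppm.

4.82 ppm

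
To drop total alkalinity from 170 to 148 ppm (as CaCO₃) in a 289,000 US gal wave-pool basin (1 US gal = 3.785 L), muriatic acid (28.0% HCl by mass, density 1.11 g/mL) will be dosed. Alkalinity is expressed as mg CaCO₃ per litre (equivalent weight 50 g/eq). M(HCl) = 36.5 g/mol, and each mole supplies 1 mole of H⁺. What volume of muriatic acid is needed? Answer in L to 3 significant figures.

Volume: 289,000 US gal × 3.785 L/gal = 1,093,865 L.
Alkalinity to neutralize: (170 − 148) = 22 mg/L as CaCO₃ × 1,093,865 L = 24,070 g as CaCO₃.
Equivalents of H⁺ required: 24,070 ÷ 50 g/eq = 481.3 eq = 481.3 mol HCl.
Mass of HCl: 481.3 × 36.5 = 17,570 g.
Mass of 28.0% solution: 17,570 / 0.28 = 62,740 g.
Volume: 62,740 g ÷ 1.11 g/mL = 56,520 mL.

56.5 L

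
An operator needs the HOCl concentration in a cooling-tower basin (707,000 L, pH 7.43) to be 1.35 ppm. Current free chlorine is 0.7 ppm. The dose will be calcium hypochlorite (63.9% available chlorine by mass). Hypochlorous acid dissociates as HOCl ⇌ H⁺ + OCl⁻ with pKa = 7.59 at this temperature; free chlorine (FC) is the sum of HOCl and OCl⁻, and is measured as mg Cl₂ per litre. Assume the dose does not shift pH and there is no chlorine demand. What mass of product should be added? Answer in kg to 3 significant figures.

1.75 kg

[OCl⁻]/[HOCl] = 10^(pH − pKa) = 10^(7.43 − 7.59) = 0.6918; fraction as HOCl = 1/(1 + 0.6918) = 0.5911.
Free chlorine required for 1.35 ppm HOCl: 1.35 / 0.5911 = 2.284 ppm.
FC to add: 2.284 − 0.7 = 1.584 mg/L as Cl₂.
Cl₂ equivalent: 1.584 mg/L × 707,000 L = 1120 g.
Product at 63.9% available Cl: 1120 / 0.639 = 1753 g.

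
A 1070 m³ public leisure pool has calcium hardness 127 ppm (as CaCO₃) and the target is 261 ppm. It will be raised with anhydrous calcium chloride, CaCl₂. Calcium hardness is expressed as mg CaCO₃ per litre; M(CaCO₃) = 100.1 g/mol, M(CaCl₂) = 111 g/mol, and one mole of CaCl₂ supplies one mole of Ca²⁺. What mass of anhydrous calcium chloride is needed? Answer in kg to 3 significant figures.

159 kg

Volume: 1070 m³ = 1,070,000 L.
Hardness to add: (261 − 127) = 134 mg/L as CaCO₃ × 1,070,000 L = 143,400 g as CaCO₃.
Moles of Ca²⁺ (1 mol Ca²⁺ ≡ 1 mol CaCO₃): 143,400 / 100.1 g/mol = 1432 mol.
Mass of CaCl₂: 1432 × 111 = 159,000 g.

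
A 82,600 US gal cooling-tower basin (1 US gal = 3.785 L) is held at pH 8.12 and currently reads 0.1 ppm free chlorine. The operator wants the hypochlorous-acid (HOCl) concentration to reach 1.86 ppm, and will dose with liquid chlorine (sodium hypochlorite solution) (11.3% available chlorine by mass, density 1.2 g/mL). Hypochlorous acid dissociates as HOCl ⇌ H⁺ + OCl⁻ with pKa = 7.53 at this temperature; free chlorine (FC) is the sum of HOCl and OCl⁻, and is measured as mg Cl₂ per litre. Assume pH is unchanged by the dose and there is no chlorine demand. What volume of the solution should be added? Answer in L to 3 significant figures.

Volume: 82,600 US gal × 3.785 L/gal = 312,641 L.
[OCl⁻]/[HOCl] = 10^(pH − pKa) = 10^(8.12 − 7.53) = 3.89; fraction as HOCl = 1/(1 + 3.89) = 0.2045.
Free chlorine required for 1.86 ppm HOCl: 1.86 / 0.2045 = 9.096 ppm.
FC to add: 9.096 − 0.1 = 8.996 mg/L as Cl₂.
Cl₂ equivalent: 8.996 mg/L × 312,641 L = 2813 g.
Product at 11.3% available Cl: 2813 / 0.113 = 24,890 g.
Volume: 24,890 g ÷ 1.2 g/mL = 20,740 mL.

20.7 L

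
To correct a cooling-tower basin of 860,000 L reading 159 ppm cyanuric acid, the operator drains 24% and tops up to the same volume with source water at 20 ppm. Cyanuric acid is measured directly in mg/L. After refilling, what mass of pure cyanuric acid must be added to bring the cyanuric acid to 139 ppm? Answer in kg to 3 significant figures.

After draining 24% and refilling: 159 × 0.76 + 20 × 0.24 = 125.64 ppm.
Deficit to target: 139 − 125.64 = 13.36 mg/L.
Mass: 13.36 mg/L × 860,000 L = 11,490 g cyanuric acid.

11.5 kg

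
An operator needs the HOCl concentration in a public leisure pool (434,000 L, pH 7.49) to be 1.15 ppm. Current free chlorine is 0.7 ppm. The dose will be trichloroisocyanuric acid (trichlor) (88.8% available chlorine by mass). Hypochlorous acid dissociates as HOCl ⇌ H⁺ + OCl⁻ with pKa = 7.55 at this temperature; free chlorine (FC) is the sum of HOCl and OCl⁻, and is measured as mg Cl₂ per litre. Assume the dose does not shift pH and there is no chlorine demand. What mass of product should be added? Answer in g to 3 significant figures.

709 g

[OCl⁻]/[HOCl] = 10^(pH − pKa) = 10^(7.49 − 7.55) = 0.871; fraction as HOCl = 1/(1 + 0.871) = 0.5345.
Free chlorine required for 1.15 ppm HOCl: 1.15 / 0.5345 = 2.152 ppm.
FC to add: 2.152 − 0.7 = 1.452 mg/L as Cl₂.
Cl₂ equivalent: 1.452 mg/L × 434,000 L = 630 g.
Product at 88.8% available Cl: 630 / 0.888 = 709.5 g.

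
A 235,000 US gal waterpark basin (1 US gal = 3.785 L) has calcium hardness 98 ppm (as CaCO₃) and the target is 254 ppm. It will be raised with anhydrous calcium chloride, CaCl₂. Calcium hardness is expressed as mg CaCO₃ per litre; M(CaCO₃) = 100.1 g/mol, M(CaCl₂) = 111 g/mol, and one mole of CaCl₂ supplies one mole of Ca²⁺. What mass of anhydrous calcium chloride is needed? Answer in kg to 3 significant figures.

Volume: 235,000 US gal × 3.785 L/gal = 889,475 L.
Hardness to add: (254 − 98) = 156 mg/L as CaCO₃ × 889,475 L = 138,800 g as CaCO₃.
Moles of Ca²⁺ (1 mol Ca²⁺ ≡ 1 mol CaCO₃): 138,800 / 100.1 g/mol = 1386 mol.
Mass of CaCl₂: 1386 × 111 = 153,900 g.

154 kg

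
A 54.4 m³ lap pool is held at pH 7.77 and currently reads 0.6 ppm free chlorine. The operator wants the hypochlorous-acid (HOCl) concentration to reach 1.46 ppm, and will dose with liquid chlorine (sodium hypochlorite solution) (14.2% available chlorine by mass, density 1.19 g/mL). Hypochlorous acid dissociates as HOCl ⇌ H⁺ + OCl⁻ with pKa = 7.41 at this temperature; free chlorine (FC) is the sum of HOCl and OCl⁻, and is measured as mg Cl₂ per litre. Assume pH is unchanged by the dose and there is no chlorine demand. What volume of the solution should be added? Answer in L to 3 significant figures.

Volume: 54.4 m³ = 54,400 L.
[OCl⁻]/[HOCl] = 10^(pH − pKa) = 10^(7.77 − 7.41) = 2.291; fraction as HOCl = 1/(1 + 2.291) = 0.3039.
Free chlorine required for 1.46 ppm HOCl: 1.46 / 0.3039 = 4.805 ppm.
FC to add: 4.805 − 0.6 = 4.205 mg/L as Cl₂.
Cl₂ equivalent: 4.205 mg/L × 54,400 L = 228.7 g.
Product at 14.2% available Cl: 228.7 / 0.142 = 1611 g.
Volume: 1611 g ÷ 1.19 g/mL = 1354 mL.

1.35 L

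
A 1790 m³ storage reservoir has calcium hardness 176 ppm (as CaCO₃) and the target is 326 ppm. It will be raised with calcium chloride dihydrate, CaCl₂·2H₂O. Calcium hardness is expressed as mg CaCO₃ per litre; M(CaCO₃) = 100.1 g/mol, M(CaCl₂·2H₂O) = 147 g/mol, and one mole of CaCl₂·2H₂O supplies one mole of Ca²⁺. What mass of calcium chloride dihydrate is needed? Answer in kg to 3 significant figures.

Volume: 1790 m³ = 1,790,000 L.
Hardness to add: (326 − 176) = 150 mg/L as CaCO₃ × 1,790,000 L = 268,500 g as CaCO₃.
Moles of Ca²⁺ (1 mol Ca²⁺ ≡ 1 mol CaCO₃): 268,500 / 100.1 g/mol = 2682 mol.
Mass of CaCl₂·2H₂O: 2682 × 147 = 394,300 g.

394 kg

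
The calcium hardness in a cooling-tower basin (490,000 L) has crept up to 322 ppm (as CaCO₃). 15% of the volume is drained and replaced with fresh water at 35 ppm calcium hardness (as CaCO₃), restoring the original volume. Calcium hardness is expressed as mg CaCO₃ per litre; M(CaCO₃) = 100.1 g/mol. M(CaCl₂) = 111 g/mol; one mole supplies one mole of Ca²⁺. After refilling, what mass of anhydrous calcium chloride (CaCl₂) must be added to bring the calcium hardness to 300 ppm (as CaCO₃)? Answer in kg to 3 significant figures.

After draining 15% and refilling: 322 × 0.85 + 35 × 0.15 = 278.95 ppm.
Deficit to target: 300 − 278.95 = 21.05 mg/L.
As CaCO₃: 21.05 mg/L × 490,000 L = 10,310 g; ÷ 100.1 = 103 mol Ca²⁺.
Mass: 103 × 111 = 11,440 g.

11.4 kg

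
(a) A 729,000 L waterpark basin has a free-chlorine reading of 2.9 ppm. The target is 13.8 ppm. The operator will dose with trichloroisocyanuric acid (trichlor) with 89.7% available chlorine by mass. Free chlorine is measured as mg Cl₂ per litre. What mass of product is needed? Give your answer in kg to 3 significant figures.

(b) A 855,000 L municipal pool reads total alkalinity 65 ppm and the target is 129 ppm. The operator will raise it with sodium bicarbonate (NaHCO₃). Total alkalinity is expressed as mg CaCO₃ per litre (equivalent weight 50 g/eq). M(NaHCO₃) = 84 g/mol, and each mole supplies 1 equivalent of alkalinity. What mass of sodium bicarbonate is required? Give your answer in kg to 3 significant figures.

(a) Chlorine deficit: 13.8 − 2.9 = 10.9 ppm = 10.9 mg/L as Cl₂.
(a) Cl₂ equivalent needed: 10.9 mg/L × 729,000 L = 7,946,000 mg = 7946 g.
(a) Product at 89.7% available chlorine: 7946 / 0.897 = 8859 g.

(b) Alkalinity to add: (129 − 65) = 64 mg/L as CaCO₃ × 855,000 L = 54,720 g as CaCO₃.
(b) Equivalents: 54,720 g ÷ 50 g/eq = 1094 eq.
(b) NaHCO₃ supplies 1 eq per mole → 1094 mol.
(b) Mass: 1094 mol × 84 g/mol = 91,930 g.

(a) 8.86 kg; (b) 91.9 kg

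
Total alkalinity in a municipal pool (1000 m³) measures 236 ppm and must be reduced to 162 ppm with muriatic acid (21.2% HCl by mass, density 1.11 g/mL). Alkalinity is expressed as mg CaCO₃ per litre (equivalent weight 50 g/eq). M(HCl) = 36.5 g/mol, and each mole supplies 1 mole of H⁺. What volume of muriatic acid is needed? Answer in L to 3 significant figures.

230 L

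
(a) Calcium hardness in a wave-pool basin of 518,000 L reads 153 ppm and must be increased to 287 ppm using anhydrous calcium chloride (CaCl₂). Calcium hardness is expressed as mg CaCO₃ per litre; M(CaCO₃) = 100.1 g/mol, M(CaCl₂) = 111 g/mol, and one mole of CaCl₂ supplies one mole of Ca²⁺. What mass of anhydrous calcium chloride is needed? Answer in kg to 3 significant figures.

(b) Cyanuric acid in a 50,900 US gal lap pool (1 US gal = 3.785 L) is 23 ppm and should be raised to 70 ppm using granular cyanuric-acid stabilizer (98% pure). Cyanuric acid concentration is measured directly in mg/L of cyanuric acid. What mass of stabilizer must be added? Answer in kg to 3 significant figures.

(a) 77.0 kg; (b) 9.24 kg

(a) Hardness to add: (287 − 153) = 134 mg/L as CaCO₃ × 518,000 L = 69,410 g as CaCO₃.
(a) Moles of Ca²⁺ (1 mol Ca²⁺ ≡ 1 mol CaCO₃): 69,410 / 100.1 g/mol = 693.4 mol.
(a) Mass of CaCl₂: 693.4 × 111 = 76,970 g.

(b) Volume: 50,900 US gal × 3.785 L/gal = 192,656 L.
(b) CYA to add: (70 − 23) = 47 mg/L × 192,656 L = 9055 g cyanuric acid.
(b) At 98% purity: 9055 / 0.98 = 9240 g product.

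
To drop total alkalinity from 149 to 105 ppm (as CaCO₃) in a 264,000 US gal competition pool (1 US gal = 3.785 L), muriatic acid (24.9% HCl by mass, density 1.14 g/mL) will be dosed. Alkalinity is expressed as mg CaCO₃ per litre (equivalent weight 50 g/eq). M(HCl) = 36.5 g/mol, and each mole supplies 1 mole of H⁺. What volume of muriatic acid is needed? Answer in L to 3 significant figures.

113 L

Volume: 264,000 US gal × 3.785 L/gal = 999,240 L.
Alkalinity to neutralize: (149 − 105) = 44 mg/L as CaCO₃ × 999,240 L = 43,970 g as CaCO₃.
Equivalents of H⁺ required: 43,970 ÷ 50 g/eq = 879.3 eq = 879.3 mol HCl.
Mass of HCl: 879.3 × 36.5 = 32,100 g.
Mass of 24.9% solution: 32,100 / 0.249 = 128,900 g.
Volume: 128,900 g ÷ 1.14 g/mL = 113,100 mL.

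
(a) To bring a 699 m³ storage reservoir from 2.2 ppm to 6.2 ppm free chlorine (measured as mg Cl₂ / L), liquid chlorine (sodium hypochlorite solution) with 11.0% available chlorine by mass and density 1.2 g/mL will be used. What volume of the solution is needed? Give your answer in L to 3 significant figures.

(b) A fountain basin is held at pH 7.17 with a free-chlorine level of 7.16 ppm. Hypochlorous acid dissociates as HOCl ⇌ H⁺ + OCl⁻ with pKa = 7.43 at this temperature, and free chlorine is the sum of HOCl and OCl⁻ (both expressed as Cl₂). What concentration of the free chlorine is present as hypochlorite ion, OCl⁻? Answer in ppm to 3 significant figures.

(a) 21.2 L; (b) 2.54 ppm

(a) Volume: 699 m³ = 699,000 L.
(a) Chlorine deficit: 6.2 − 2.2 = 4 ppm = 4 mg/L as Cl₂.
(a) Cl₂ equivalent needed: 4 mg/L × 699,000 L = 2,796,000 mg = 2796 g.
(a) Product at 11.0% available chlorine: 2796 / 0.11 = 25,420 g.
(a) Volume at density 1.2 g/mL: 25,420 g ÷ 1.2 g/mL = 21,180 mL.

(b) [OCl⁻]/[HOCl] = 10^(pH − pKa) = 10^(7.17 − 7.43) = 10^-0.26 = 0.5495.
(b) Fraction as HOCl = 1 / (1 + 0.5495) = 0.6454.
(b) OCl⁻ = (1 − 0.6454) × 7.16 ppm = 2.539 ppm.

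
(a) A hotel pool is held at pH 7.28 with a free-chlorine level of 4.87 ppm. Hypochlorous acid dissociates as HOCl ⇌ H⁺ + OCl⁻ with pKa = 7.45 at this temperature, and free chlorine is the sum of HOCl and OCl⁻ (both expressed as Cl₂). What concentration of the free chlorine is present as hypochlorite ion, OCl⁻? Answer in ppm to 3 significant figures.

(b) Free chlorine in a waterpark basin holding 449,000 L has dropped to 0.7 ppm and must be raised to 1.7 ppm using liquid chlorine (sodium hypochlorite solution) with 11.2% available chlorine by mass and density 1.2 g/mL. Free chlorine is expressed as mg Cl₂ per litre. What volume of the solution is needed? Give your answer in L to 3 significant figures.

(a) 1.96 ppm; (b) 3.34 L

(a) [OCl⁻]/[HOCl] = 10^(pH − pKa) = 10^(7.28 − 7.45) = 10^-0.17 = 0.6761.
(a) Fraction as HOCl = 1 / (1 + 0.6761) = 0.5966.
(a) OCl⁻ = (1 − 0.5966) × 4.87 ppm = 1.964 ppm.

(b) Chlorine deficit: 1.7 − 0.7 = 1 ppm = 1 mg/L as Cl₂.
(b) Cl₂ equivalent needed: 1 mg/L × 449,000 L = 449,000 mg = 449 g.
(b) Product at 11.2% available chlorine: 449 / 0.112 = 4009 g.
(b) Volume at density 1.2 g/mL: 4009 g ÷ 1.2 g/mL = 3341 mL.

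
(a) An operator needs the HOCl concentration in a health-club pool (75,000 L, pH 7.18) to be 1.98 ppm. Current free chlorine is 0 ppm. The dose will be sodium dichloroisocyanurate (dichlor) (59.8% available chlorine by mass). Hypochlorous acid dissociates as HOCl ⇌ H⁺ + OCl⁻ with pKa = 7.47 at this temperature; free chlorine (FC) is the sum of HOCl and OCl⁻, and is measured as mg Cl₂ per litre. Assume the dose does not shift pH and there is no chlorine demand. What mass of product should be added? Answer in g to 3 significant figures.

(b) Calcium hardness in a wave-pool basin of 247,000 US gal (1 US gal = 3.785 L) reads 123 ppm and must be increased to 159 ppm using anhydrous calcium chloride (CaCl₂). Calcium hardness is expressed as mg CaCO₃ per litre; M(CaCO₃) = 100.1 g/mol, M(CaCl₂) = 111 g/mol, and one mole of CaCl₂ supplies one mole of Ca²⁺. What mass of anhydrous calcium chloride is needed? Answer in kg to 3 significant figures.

(a) [OCl⁻]/[HOCl] = 10^(pH − pKa) = 10^(7.18 − 7.47) = 0.5129; fraction as HOCl = 1/(1 + 0.5129) = 0.661.
(a) Free chlorine required for 1.98 ppm HOCl: 1.98 / 0.661 = 2.995 ppm.
(a) FC to add: 2.995 − 0 = 2.995 mg/L as Cl₂.
(a) Cl₂ equivalent: 2.995 mg/L × 75,000 L = 224.7 g.
(a) Product at 59.8% available Cl: 224.7 / 0.598 = 375.7 g.

(b) Volume: 247,000 US gal × 3.785 L/gal = 934,895 L.
(b) Hardness to add: (159 − 123) = 36 mg/L as CaCO₃ × 934,895 L = 33,660 g as CaCO₃.
(b) Moles of Ca²⁺ (1 mol Ca²⁺ ≡ 1 mol CaCO₃): 33,660 / 100.1 g/mol = 336.2 mol.
(b) Mass of CaCl₂: 336.2 × 111 = 37,320 g.

(a) 376 g; (b) 37.3 kg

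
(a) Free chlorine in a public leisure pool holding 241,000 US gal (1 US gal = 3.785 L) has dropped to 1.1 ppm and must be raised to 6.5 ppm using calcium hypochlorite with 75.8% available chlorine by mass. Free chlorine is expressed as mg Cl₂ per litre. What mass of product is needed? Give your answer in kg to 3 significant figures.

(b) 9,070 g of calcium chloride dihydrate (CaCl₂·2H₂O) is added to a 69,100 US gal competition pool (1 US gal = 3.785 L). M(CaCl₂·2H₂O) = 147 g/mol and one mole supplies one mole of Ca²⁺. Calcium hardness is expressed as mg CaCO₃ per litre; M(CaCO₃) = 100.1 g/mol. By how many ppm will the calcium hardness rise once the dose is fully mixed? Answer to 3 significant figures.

(a) 6.50 kg; (b) 23.6 ppm

(a) Volume: 241,000 US gal × 3.785 L/gal = 912,185 L.
(a) Chlorine deficit: 6.5 − 1.1 = 5.4 ppm = 5.4 mg/L as Cl₂.
(a) Cl₂ equivalent needed: 5.4 mg/L × 912,185 L = 4,926,000 mg = 4926 g.
(a) Product at 75.8% available chlorine: 4926 / 0.758 = 6498 g.

(b) Volume: 69,100 US gal × 3.785 L/gal = 261,544 L.
(b) Moles of Ca²⁺: 9,070 g ÷ 147 g/mol = 61.7 mol.
(b) As CaCO₃: 61.7 mol × 100.1 g/mol = 6176 g.
(b) Rise: 6176 g / 261,544 L × 1000 = 23.61 mg/L.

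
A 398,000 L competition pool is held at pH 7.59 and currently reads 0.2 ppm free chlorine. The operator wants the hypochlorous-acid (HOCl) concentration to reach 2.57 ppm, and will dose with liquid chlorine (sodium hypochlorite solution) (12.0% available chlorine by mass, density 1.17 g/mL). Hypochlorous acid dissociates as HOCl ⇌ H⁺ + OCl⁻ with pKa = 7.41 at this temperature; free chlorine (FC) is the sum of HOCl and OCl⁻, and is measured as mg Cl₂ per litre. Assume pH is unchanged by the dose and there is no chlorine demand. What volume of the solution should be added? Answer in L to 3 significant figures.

17.7 L

[OCl⁻]/[HOCl] = 10^(pH − pKa) = 10^(7.59 − 7.41) = 1.514; fraction as HOCl = 1/(1 + 1.514) = 0.3978.
Free chlorine required for 2.57 ppm HOCl: 2.57 / 0.3978 = 6.46 ppm.
FC to add: 6.46 − 0.2 = 6.26 mg/L as Cl₂.
Cl₂ equivalent: 6.26 mg/L × 398,000 L = 2491 g.
Product at 12.0% available Cl: 2491 / 0.12 = 20,760 g.
Volume: 20,760 g ÷ 1.17 g/mL = 17,750 mL.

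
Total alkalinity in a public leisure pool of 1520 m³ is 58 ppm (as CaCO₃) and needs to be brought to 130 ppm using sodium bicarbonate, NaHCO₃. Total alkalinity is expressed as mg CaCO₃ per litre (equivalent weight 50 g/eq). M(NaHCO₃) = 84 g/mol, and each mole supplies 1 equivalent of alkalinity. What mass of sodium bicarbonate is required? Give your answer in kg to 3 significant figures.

184 kg

Volume: 1520 m³ = 1,520,000 L.
Alkalinity to add: (130 − 58) = 72 mg/L as CaCO₃ × 1,520,000 L = 109,400 g as CaCO₃.
Equivalents: 109,400 g ÷ 50 g/eq = 2189 eq.
NaHCO₃ supplies 1 eq per mole → 2189 mol.
Mass: 2189 mol × 84 g/mol = 183,900 g.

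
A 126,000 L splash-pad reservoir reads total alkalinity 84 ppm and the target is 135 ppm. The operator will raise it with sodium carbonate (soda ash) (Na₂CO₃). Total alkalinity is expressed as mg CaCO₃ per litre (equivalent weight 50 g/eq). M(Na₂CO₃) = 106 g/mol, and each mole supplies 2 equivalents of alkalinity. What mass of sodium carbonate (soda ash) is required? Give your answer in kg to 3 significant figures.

Alkalinity to add: (135 − 84) = 51 mg/L as CaCO₃ × 126,000 L = 6426 g as CaCO₃.
Equivalents: 6426 g ÷ 50 g/eq = 128.5 eq.
Each mole of Na₂CO₃ supplies 2 eq, so 128.5 / 2 = 64.26 mol.
Mass: 64.26 mol × 106 g/mol = 6812 g.

6.81 kg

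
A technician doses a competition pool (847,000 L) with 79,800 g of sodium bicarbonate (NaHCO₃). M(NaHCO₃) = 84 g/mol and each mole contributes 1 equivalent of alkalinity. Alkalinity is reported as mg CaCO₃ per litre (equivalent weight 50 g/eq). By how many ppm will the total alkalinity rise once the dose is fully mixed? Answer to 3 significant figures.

56.1 ppm

Moles of NaHCO₃: 79,800 g ÷ 84 g/mol = 950 mol → 950 eq of alkalinity.
As CaCO₃: 950 eq × 50 g/eq = 47,500 g.
Rise: 47,500 g / 847,000 L × 1000 = 56.08 mg/L.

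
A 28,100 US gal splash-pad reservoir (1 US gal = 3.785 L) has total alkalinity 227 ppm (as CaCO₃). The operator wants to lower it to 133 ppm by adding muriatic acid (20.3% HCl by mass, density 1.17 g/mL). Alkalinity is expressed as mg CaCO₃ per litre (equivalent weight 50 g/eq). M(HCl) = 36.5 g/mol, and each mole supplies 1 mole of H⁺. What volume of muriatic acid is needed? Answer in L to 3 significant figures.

Volume: 28,100 US gal × 3.785 L/gal = 106,358 L.
Alkalinity to neutralize: (227 − 133) = 94 mg/L as CaCO₃ × 106,358 L = 9998 g as CaCO₃.
Equivalents of H⁺ required: 9998 ÷ 50 g/eq = 200 eq = 200 mol HCl.
Mass of HCl: 200 × 36.5 = 7298 g.
Mass of 20.3% solution: 7298 / 0.203 = 35,950 g.
Volume: 35,950 g ÷ 1.17 g/mL = 30,730 mL.

30.7 L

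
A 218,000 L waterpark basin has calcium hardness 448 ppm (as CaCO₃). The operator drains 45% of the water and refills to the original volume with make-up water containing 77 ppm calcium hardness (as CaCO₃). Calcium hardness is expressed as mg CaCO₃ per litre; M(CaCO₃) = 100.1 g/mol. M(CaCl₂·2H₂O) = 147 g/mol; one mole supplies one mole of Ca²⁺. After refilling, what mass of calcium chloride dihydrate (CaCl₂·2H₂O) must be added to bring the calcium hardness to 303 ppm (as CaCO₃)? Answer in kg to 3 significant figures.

7.03 kg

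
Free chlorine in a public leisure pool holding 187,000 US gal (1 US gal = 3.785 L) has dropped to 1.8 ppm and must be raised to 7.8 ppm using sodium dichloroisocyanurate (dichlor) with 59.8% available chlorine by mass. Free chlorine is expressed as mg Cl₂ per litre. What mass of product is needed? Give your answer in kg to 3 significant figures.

Volume: 187,000 US gal × 3.785 L/gal = 707,795 L.
Chlorine deficit: 7.8 − 1.8 = 6 ppm = 6 mg/L as Cl₂.
Cl₂ equivalent needed: 6 mg/L × 707,795 L = 4,247,000 mg = 4247 g.
Product at 59.8% available chlorine: 4247 / 0.598 = 7102 g.

7.10 kg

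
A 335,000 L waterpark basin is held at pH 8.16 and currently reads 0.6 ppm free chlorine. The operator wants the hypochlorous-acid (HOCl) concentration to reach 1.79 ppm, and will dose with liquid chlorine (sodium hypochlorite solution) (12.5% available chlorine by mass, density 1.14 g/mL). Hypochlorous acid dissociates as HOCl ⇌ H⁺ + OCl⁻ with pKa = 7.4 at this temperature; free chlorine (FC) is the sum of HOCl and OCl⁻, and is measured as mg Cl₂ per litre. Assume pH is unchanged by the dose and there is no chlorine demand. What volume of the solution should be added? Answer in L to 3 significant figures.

[OCl⁻]/[HOCl] = 10^(pH − pKa) = 10^(8.16 − 7.4) = 5.754; fraction as HOCl = 1/(1 + 5.754) = 0.1481.
Free chlorine required for 1.79 ppm HOCl: 1.79 / 0.1481 = 12.09 ppm.
FC to add: 12.09 − 0.6 = 11.49 mg/L as Cl₂.
Cl₂ equivalent: 11.49 mg/L × 335,000 L = 3849 g.
Product at 12.5% available Cl: 3849 / 0.125 = 30,790 g.
Volume: 30,790 g ÷ 1.14 g/mL = 27,010 mL.

27.0 L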